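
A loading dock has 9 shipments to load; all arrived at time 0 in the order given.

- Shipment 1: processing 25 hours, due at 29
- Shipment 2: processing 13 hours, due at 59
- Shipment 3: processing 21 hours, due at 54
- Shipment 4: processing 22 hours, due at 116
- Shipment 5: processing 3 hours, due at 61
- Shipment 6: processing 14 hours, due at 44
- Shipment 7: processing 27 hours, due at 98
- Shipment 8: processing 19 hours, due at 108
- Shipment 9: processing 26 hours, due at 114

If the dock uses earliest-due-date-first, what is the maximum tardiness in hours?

EDD (increasing due date): Shipment 1 Shipment 6 Shipment 3 Shipment 2 Shipment 5 Shipment 7 Shipment 8 Shipment 9 Shipment 4.
Shipment 1: 0→25, due 29, tardiness 0
Shipment 6: 25→39, due 44, tardiness 0
Shipment 3: 39→60, due 54, tardiness 6
Shipment 2: 60→73, due 59, tardiness 14
Shipment 5: 73→76, due 61, tardiness 15
Shipment 7: 76→103, due 98, tardiness 5
Shipment 8: 103→122, due 108, tardiness 14
Shipment 9: 122→148, due 114, tardiness 34
Shipment 4: 148→170, due 116, tardiness 54
Maximum = 54.

54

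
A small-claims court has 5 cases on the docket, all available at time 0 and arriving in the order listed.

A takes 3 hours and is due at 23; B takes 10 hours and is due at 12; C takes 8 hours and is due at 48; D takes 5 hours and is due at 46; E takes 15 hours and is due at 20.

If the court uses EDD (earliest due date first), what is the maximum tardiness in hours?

EDD (increasing due date): B E A D C.
B: 0→10, due 12, tardiness 0
E: 10→25, due 20, tardiness 5
A: 25→28, due 23, tardiness 5
D: 28→33, due 46, tardiness 0
C: 33→41, due 48, tardiness 0
Maximum = 5.

5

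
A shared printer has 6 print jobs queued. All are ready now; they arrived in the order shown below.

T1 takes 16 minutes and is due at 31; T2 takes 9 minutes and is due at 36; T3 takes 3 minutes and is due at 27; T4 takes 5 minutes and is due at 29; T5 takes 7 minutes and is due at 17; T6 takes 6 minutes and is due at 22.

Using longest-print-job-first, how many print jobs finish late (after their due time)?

4

LPT (decreasing processing time): T1 T2 T5 T6 T4 T3.
T1: 0→16, due 31, tardiness 0
T2: 16→25, due 36, tardiness 0
T5: 25→32, due 17, tardiness 15
T6: 32→38, due 22, tardiness 16
T4: 38→43, due 29, tardiness 14
T3: 43→46, due 27, tardiness 19
Late print jobs: 4.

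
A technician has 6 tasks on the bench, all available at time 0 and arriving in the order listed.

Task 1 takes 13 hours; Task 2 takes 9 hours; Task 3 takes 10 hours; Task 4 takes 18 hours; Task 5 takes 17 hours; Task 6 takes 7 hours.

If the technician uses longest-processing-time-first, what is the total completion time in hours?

300

LPT (decreasing processing time): Task 4 Task 5 Task 1 Task 3 Task 2 Task 6.
Task 4: 0→18
Task 5: 18→35
Task 1: 35→48
Task 3: 48→58
Task 2: 58→67
Task 6: 67→74
Sum = 18+35+48+58+67+74 = 300.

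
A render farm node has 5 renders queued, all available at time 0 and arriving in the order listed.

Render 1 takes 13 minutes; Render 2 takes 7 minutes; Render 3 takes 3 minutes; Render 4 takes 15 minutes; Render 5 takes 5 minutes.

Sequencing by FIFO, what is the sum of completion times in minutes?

137

FIFO (arrival order): Render 1 Render 2 Render 3 Render 4 Render 5.
Render 1: 0→13
Render 2: 13→20
Render 3: 20→23
Render 4: 23→38
Render 5: 38→43
Sum = 13+20+23+38+43 = 137.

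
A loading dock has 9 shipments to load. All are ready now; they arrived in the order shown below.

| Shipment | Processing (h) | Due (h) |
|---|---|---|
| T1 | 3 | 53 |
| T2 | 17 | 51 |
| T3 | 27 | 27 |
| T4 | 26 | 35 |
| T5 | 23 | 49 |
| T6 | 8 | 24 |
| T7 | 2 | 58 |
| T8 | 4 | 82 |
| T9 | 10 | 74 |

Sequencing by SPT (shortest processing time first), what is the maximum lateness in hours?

93

SPT (increasing processing time): T7 T1 T8 T6 T9 T2 T5 T4 T3.
T7: 0→2, due 58, lateness -56
T1: 2→5, due 53, lateness -48
T8: 5→9, due 82, lateness -73
T6: 9→17, due 24, lateness -7
T9: 17→27, due 74, lateness -47
T2: 27→44, due 51, lateness -7
T5: 44→67, due 49, lateness 18
T4: 67→93, due 35, lateness 58
T3: 93→120, due 27, lateness 93
Maximum = 93.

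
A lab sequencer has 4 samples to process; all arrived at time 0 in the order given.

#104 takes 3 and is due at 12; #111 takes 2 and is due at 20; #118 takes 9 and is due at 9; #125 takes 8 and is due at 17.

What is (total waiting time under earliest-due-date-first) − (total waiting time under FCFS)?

19

EDD (increasing due date): #118 #104 #125 #111.
#118: waits 0, runs 0→9
#104: waits 9, runs 9→12
#125: waits 12, runs 12→20
#111: waits 20, runs 20→22
Sum = 0+9+12+20 = 41.
FIFO (arrival order): #104 #111 #118 #125.
#104: waits 0, runs 0→3
#111: waits 3, runs 3→5
#118: waits 5, runs 5→14
#125: waits 14, runs 14→22
Sum = 0+3+5+14 = 22.
Difference = 41 − 22 = 19.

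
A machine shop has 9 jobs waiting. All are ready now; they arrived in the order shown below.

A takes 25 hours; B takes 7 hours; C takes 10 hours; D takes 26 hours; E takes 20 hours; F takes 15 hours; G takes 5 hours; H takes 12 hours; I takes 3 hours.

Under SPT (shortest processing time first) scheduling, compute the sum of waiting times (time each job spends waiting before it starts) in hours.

309

SPT (increasing processing time): I G B C H F E A D.
I: waits 0, runs 0→3
G: waits 3, runs 3→8
B: waits 8, runs 8→15
C: waits 15, runs 15→25
H: waits 25, runs 25→37
F: waits 37, runs 37→52
E: waits 52, runs 52→72
A: waits 72, runs 72→97
D: waits 97, runs 97→123
Sum = 0+3+8+15+25+37+52+72+97 = 309.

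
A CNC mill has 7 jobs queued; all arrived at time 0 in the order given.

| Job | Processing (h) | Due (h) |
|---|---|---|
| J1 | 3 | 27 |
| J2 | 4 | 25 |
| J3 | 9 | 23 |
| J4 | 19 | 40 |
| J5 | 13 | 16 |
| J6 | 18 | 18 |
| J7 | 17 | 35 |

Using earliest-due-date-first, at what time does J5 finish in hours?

EDD (increasing due date): J5 J6 J3 J2 J1 J7 J4.
J5: 0→13

13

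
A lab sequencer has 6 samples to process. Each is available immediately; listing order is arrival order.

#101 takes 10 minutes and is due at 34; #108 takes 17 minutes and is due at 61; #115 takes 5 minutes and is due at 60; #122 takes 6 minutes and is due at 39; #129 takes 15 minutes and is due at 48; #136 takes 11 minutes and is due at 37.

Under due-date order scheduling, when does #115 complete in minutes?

EDD (increasing due date): #101 #136 #122 #129 #115 #108.
#101: 0→10
#136: 10→21
#122: 21→27
#129: 27→42
#115: 42→47

47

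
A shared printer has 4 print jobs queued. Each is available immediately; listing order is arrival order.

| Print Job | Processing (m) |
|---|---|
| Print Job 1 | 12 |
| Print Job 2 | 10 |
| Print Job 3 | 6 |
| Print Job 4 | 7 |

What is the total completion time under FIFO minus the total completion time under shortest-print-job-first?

FIFO (arrival order): Print Job 1 Print Job 2 Print Job 3 Print Job 4.
Print Job 1: 0→12
Print Job 2: 12→22
Print Job 3: 22→28
Print Job 4: 28→35
Sum = 12+22+28+35 = 97.
SPT (increasing processing time): Print Job 3 Print Job 4 Print Job 2 Print Job 1.
Print Job 3: 0→6
Print Job 4: 6→13
Print Job 2: 13→23
Print Job 1: 23→35
Sum = 6+13+23+35 = 77.
Difference = 97 − 77 = 20.

20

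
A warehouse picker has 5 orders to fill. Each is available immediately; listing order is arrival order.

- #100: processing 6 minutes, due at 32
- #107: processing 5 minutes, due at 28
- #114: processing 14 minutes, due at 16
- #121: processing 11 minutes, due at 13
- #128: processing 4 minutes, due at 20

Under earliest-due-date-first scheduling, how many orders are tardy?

EDD (increasing due date): #121 #114 #128 #107 #100.
#121: 0→11, due 13, tardiness 0
#114: 11→25, due 16, tardiness 9
#128: 25→29, due 20, tardiness 9
#107: 29→34, due 28, tardiness 6
#100: 34→40, due 32, tardiness 8
Late orders: 4.

4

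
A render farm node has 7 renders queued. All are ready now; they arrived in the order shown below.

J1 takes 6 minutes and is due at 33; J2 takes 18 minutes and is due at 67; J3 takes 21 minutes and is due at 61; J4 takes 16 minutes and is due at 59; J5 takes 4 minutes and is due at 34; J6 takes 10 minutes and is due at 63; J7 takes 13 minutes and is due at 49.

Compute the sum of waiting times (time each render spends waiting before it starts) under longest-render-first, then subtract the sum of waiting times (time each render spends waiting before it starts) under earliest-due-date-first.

137

LPT (decreasing processing time): J3 J2 J4 J7 J6 J1 J5.
J3: waits 0, runs 0→21
J2: waits 21, runs 21→39
J4: waits 39, runs 39→55
J7: waits 55, runs 55→68
J6: waits 68, runs 68→78
J1: waits 78, runs 78→84
J5: waits 84, runs 84→88
Sum = 0+21+39+55+68+78+84 = 345.
EDD (increasing due date): J1 J5 J7 J4 J3 J6 J2.
J1: waits 0, runs 0→6
J5: waits 6, runs 6→10
J7: waits 10, runs 10→23
J4: waits 23, runs 23→39
J3: waits 39, runs 39→60
J6: waits 60, runs 60→70
J2: waits 70, runs 70→88
Sum = 0+6+10+23+39+60+70 = 208.
Difference = 345 − 208 = 137.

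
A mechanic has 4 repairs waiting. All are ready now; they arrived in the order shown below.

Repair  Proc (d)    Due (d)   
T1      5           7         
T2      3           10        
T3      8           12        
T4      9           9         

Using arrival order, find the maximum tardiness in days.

FIFO (arrival order): T1 T2 T3 T4.
T1: 0→5, due 7, tardiness 0
T2: 5→8, due 10, tardiness 0
T3: 8→16, due 12, tardiness 4
T4: 16→25, due 9, tardiness 16
Maximum = 16.

16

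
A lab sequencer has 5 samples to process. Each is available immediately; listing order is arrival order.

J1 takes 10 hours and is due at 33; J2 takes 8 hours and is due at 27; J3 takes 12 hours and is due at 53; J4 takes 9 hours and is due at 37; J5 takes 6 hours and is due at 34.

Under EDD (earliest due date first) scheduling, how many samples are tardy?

EDD (increasing due date): J2 J1 J5 J4 J3.
J2: 0→8, due 27, tardiness 0
J1: 8→18, due 33, tardiness 0
J5: 18→24, due 34, tardiness 0
J4: 24→33, due 37, tardiness 0
J3: 33→45, due 53, tardiness 0
Late samples: 0.

0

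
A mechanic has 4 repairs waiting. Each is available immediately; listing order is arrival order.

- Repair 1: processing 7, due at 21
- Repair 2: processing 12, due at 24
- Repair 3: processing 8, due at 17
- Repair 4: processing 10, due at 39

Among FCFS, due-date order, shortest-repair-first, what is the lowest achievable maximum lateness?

FIFO (arrival order): Repair 1 Repair 2 Repair 3 Repair 4.
Repair 1: 0→7, due 21, lateness -14
Repair 2: 7→19, due 24, lateness -5
Repair 3: 19→27, due 17, lateness 10
Repair 4: 27→37, due 39, lateness -2
Maximum = 10.
EDD (increasing due date): Repair 3 Repair 1 Repair 2 Repair 4.
Repair 3: 0→8, due 17, lateness -9
Repair 1: 8→15, due 21, lateness -6
Repair 2: 15→27, due 24, lateness 3
Repair 4: 27→37, due 39, lateness -2
Maximum = 3.
SPT (increasing processing time): Repair 1 Repair 3 Repair 4 Repair 2.
Repair 1: 0→7, due 21, lateness -14
Repair 3: 7→15, due 17, lateness -2
Repair 4: 15→25, due 39, lateness -14
Repair 2: 25→37, due 24, lateness 13
Maximum = 13.
FIFO 10, EDD 3, SPT 13 → minimum 3.

3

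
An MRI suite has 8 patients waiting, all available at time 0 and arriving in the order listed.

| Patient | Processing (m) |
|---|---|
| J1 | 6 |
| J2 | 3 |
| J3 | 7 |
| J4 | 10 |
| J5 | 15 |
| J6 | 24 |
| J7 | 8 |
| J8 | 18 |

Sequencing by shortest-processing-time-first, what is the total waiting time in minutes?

SPT (increasing processing time): J2 J1 J3 J7 J4 J5 J8 J6.
J2: waits 0, runs 0→3
J1: waits 3, runs 3→9
J3: waits 9, runs 9→16
J7: waits 16, runs 16→24
J4: waits 24, runs 24→34
J5: waits 34, runs 34→49
J8: waits 49, runs 49→67
J6: waits 67, runs 67→91
Sum = 0+3+9+16+24+34+49+67 = 202.

202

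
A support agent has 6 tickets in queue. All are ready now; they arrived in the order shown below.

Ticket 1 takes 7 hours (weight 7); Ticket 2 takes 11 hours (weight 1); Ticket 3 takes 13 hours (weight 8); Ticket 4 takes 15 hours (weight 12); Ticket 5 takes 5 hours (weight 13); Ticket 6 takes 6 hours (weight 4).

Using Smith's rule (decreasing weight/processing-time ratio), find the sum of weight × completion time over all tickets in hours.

WSPT (decreasing weight/processing-time ratio): Ticket 5 Ticket 1 Ticket 4 Ticket 6 Ticket 3 Ticket 2.
Ticket 5: finishes 5, weight 13, w·C = 65
Ticket 1: finishes 12, weight 7, w·C = 84
Ticket 4: finishes 27, weight 12, w·C = 324
Ticket 6: finishes 33, weight 4, w·C = 132
Ticket 3: finishes 46, weight 8, w·C = 368
Ticket 2: finishes 57, weight 1, w·C = 57
Sum = 65+84+324+132+368+57 = 1030.

1030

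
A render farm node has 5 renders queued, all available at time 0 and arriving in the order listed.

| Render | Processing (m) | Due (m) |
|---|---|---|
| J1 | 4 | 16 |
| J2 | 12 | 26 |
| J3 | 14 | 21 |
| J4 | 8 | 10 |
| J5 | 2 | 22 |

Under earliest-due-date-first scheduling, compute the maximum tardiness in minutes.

EDD (increasing due date): J4 J1 J3 J5 J2.
J4: 0→8, due 10, tardiness 0
J1: 8→12, due 16, tardiness 0
J3: 12→26, due 21, tardiness 5
J5: 26→28, due 22, tardiness 6
J2: 28→40, due 26, tardiness 14
Maximum = 14.

14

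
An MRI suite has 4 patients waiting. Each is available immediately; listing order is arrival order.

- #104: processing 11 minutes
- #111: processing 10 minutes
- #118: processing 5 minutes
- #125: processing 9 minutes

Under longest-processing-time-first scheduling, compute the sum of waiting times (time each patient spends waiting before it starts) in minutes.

62

LPT (decreasing processing time): #104 #111 #125 #118.
#104: waits 0, runs 0→11
#111: waits 11, runs 11→21
#125: waits 21, runs 21→30
#118: waits 30, runs 30→35
Sum = 0+11+21+30 = 62.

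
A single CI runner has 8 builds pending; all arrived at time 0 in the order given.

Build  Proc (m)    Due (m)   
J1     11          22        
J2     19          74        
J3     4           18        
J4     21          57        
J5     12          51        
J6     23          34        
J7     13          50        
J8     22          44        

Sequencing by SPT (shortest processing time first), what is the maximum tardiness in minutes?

SPT (increasing processing time): J3 J1 J5 J7 J2 J4 J8 J6.
J3: 0→4, due 18, tardiness 0
J1: 4→15, due 22, tardiness 0
J5: 15→27, due 51, tardiness 0
J7: 27→40, due 50, tardiness 0
J2: 40→59, due 74, tardiness 0
J4: 59→80, due 57, tardiness 23
J8: 80→102, due 44, tardiness 58
J6: 102→125, due 34, tardiness 91
Maximum = 91.

91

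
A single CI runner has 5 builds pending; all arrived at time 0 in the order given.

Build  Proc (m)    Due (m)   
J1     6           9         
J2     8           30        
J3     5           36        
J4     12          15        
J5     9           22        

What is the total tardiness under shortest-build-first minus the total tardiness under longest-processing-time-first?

SPT (increasing processing time): J3 J1 J2 J5 J4.
J3: 0→5, due 36, tardiness 0
J1: 5→11, due 9, tardiness 2
J2: 11→19, due 30, tardiness 0
J5: 19→28, due 22, tardiness 6
J4: 28→40, due 15, tardiness 25
Sum = 0+2+0+6+25 = 33.
LPT (decreasing processing time): J4 J5 J2 J1 J3.
J4: 0→12, due 15, tardiness 0
J5: 12→21, due 22, tardiness 0
J2: 21→29, due 30, tardiness 0
J1: 29→35, due 9, tardiness 26
J3: 35→40, due 36, tardiness 4
Sum = 0+0+0+26+4 = 30.
Difference = 33 − 30 = 3.

3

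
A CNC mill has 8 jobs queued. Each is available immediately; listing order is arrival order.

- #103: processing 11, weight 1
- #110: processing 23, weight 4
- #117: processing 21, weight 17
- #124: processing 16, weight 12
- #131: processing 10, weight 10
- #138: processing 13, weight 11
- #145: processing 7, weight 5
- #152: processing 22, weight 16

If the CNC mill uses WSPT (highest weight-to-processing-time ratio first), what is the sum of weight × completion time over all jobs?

4149

WSPT (decreasing weight/processing-time ratio): #131 #138 #117 #124 #152 #145 #110 #103.
#131: finishes 10, weight 10, w·C = 100
#138: finishes 23, weight 11, w·C = 253
#117: finishes 44, weight 17, w·C = 748
#124: finishes 60, weight 12, w·C = 720
#152: finishes 82, weight 16, w·C = 1312
#145: finishes 89, weight 5, w·C = 445
#110: finishes 112, weight 4, w·C = 448
#103: finishes 123, weight 1, w·C = 123
Sum = 100+253+748+720+1312+445+448+123 = 4149.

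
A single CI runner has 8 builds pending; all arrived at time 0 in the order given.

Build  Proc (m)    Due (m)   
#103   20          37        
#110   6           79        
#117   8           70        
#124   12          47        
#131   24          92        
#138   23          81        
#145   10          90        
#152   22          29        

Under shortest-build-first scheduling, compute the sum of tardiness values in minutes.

SPT (increasing processing time): #110 #117 #145 #124 #103 #152 #138 #131.
#110: 0→6, due 79, tardiness 0
#117: 6→14, due 70, tardiness 0
#145: 14→24, due 90, tardiness 0
#124: 24→36, due 47, tardiness 0
#103: 36→56, due 37, tardiness 19
#152: 56→78, due 29, tardiness 49
#138: 78→101, due 81, tardiness 20
#131: 101→125, due 92, tardiness 33
Sum = 0+0+0+0+19+49+20+33 = 121.

121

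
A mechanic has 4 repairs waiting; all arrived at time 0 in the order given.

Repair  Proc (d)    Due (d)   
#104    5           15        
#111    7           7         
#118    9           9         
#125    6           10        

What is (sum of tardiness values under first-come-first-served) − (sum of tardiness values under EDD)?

3

FIFO (arrival order): #104 #111 #118 #125.
#104: 0→5, due 15, tardiness 0
#111: 5→12, due 7, tardiness 5
#118: 12→21, due 9, tardiness 12
#125: 21→27, due 10, tardiness 17
Sum = 0+5+12+17 = 34.
EDD (increasing due date): #111 #118 #125 #104.
#111: 0→7, due 7, tardiness 0
#118: 7→16, due 9, tardiness 7
#125: 16→22, due 10, tardiness 12
#104: 22→27, due 15, tardiness 12
Sum = 0+7+12+12 = 31.
Difference = 34 − 31 = 3.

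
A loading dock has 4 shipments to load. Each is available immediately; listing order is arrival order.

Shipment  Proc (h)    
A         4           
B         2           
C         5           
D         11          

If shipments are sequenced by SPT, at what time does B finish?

SPT (increasing processing time): B A C D.
B: 0→2

2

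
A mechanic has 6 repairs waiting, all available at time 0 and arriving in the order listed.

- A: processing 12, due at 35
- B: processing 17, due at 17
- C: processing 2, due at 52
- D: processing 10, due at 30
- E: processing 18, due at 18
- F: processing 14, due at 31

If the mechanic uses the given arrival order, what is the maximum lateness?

FIFO (arrival order): A B C D E F.
A: 0→12, due 35, lateness -23
B: 12→29, due 17, lateness 12
C: 29→31, due 52, lateness -21
D: 31→41, due 30, lateness 11
E: 41→59, due 18, lateness 41
F: 59→73, due 31, lateness 42
Maximum = 42.

42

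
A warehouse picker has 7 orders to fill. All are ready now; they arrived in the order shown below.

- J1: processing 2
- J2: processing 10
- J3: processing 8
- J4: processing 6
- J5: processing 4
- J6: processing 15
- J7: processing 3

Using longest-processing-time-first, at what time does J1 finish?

48

LPT (decreasing processing time): J6 J2 J3 J4 J5 J7 J1.
J6: 0→15
J2: 15→25
J3: 25→33
J4: 33→39
J5: 39→43
J7: 43→46
J1: 46→48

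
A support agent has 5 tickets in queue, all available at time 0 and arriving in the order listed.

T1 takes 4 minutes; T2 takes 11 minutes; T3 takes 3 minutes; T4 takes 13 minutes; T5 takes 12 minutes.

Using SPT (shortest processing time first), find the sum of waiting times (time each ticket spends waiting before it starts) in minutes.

SPT (increasing processing time): T3 T1 T2 T5 T4.
T3: waits 0, runs 0→3
T1: waits 3, runs 3→7
T2: waits 7, runs 7→18
T5: waits 18, runs 18→30
T4: waits 30, runs 30→43
Sum = 0+3+7+18+30 = 58.

58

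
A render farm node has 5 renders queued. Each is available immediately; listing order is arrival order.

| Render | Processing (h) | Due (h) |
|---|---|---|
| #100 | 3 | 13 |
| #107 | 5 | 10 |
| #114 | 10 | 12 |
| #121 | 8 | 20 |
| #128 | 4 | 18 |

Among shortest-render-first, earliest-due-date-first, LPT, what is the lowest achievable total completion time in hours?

SPT (increasing processing time): #100 #128 #107 #121 #114.
#100: 0→3
#128: 3→7
#107: 7→12
#121: 12→20
#114: 20→30
Sum = 3+7+12+20+30 = 72.
EDD (increasing due date): #107 #114 #100 #128 #121.
#107: 0→5
#114: 5→15
#100: 15→18
#128: 18→22
#121: 22→30
Sum = 5+15+18+22+30 = 90.
LPT (decreasing processing time): #114 #121 #107 #128 #100.
#114: 0→10
#121: 10→18
#107: 18→23
#128: 23→27
#100: 27→30
Sum = 10+18+23+27+30 = 108.
SPT 72, EDD 90, LPT 108 → minimum 72.

72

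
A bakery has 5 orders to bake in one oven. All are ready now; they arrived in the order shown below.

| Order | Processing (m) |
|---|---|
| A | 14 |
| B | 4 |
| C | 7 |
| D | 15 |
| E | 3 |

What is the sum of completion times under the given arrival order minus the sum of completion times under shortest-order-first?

FIFO (arrival order): A B C D E.
A: 0→14
B: 14→18
C: 18→25
D: 25→40
E: 40→43
Sum = 14+18+25+40+43 = 140.
SPT (increasing processing time): E B C A D.
E: 0→3
B: 3→7
C: 7→14
A: 14→28
D: 28→43
Sum = 3+7+14+28+43 = 95.
Difference = 140 − 95 = 45.

45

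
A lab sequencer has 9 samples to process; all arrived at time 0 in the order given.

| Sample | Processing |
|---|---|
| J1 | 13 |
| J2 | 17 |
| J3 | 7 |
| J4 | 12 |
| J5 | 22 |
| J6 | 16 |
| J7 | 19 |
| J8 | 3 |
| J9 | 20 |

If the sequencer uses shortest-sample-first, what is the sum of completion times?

512

SPT (increasing processing time): J8 J3 J4 J1 J6 J2 J7 J9 J5.
J8: 0→3
J3: 3→10
J4: 10→22
J1: 22→35
J6: 35→51
J2: 51→68
J7: 68→87
J9: 87→107
J5: 107→129
Sum = 3+10+22+35+51+68+87+107+129 = 512.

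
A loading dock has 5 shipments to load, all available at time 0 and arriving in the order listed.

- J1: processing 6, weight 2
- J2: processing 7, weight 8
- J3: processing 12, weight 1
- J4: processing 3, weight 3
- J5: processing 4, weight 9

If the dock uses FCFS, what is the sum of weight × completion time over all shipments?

513

FIFO (arrival order): J1 J2 J3 J4 J5.
J1: finishes 6, weight 2, w·C = 12
J2: finishes 13, weight 8, w·C = 104
J3: finishes 25, weight 1, w·C = 25
J4: finishes 28, weight 3, w·C = 84
J5: finishes 32, weight 9, w·C = 288
Sum = 12+104+25+84+288 = 513.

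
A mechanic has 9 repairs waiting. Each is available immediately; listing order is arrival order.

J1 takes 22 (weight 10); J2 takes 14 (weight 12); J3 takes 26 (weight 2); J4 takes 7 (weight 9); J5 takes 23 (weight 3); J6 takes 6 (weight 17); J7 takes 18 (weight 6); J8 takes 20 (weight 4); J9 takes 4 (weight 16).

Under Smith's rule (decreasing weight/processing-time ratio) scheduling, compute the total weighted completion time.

2701

WSPT (decreasing weight/processing-time ratio): J9 J6 J4 J2 J1 J7 J8 J5 J3.
J9: finishes 4, weight 16, w·C = 64
J6: finishes 10, weight 17, w·C = 170
J4: finishes 17, weight 9, w·C = 153
J2: finishes 31, weight 12, w·C = 372
J1: finishes 53, weight 10, w·C = 530
J7: finishes 71, weight 6, w·C = 426
J8: finishes 91, weight 4, w·C = 364
J5: finishes 114, weight 3, w·C = 342
J3: finishes 140, weight 2, w·C = 280
Sum = 64+170+153+372+530+426+364+342+280 = 2701.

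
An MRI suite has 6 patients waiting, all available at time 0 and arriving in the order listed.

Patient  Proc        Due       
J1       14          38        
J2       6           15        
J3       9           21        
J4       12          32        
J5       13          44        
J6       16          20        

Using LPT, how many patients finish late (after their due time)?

LPT (decreasing processing time): J6 J1 J5 J4 J3 J2.
J6: 0→16, due 20, tardiness 0
J1: 16→30, due 38, tardiness 0
J5: 30→43, due 44, tardiness 0
J4: 43→55, due 32, tardiness 23
J3: 55→64, due 21, tardiness 43
J2: 64→70, due 15, tardiness 55
Late patients: 3.

3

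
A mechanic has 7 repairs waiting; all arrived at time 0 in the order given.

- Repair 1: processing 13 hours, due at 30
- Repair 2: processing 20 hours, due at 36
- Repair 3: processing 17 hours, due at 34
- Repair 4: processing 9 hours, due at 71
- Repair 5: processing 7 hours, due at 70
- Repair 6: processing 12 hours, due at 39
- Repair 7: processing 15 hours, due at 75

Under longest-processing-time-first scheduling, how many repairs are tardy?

5

LPT (decreasing processing time): Repair 2 Repair 3 Repair 7 Repair 1 Repair 6 Repair 4 Repair 5.
Repair 2: 0→20, due 36, tardiness 0
Repair 3: 20→37, due 34, tardiness 3
Repair 7: 37→52, due 75, tardiness 0
Repair 1: 52→65, due 30, tardiness 35
Repair 6: 65→77, due 39, tardiness 38
Repair 4: 77→86, due 71, tardiness 15
Repair 5: 86→93, due 70, tardiness 23
Late repairs: 5.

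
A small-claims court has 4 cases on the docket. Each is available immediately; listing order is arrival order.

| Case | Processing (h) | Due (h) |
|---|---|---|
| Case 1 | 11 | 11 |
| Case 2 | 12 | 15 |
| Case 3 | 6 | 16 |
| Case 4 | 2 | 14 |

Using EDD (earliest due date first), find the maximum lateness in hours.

15

EDD (increasing due date): Case 1 Case 4 Case 2 Case 3.
Case 1: 0→11, due 11, lateness 0
Case 4: 11→13, due 14, lateness -1
Case 2: 13→25, due 15, lateness 10
Case 3: 25→31, due 16, lateness 15
Maximum = 15.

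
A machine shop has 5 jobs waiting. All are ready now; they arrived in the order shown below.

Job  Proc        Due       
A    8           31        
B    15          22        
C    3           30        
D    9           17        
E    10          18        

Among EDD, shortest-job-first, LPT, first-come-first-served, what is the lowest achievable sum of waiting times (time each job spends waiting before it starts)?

64

EDD (increasing due date): D E B C A.
D: waits 0, runs 0→9
E: waits 9, runs 9→19
B: waits 19, runs 19→34
C: waits 34, runs 34→37
A: waits 37, runs 37→45
Sum = 0+9+19+34+37 = 99.
SPT (increasing processing time): C A D E B.
C: waits 0, runs 0→3
A: waits 3, runs 3→11
D: waits 11, runs 11→20
E: waits 20, runs 20→30
B: waits 30, runs 30→45
Sum = 0+3+11+20+30 = 64.
LPT (decreasing processing time): B E D A C.
B: waits 0, runs 0→15
E: waits 15, runs 15→25
D: waits 25, runs 25→34
A: waits 34, runs 34→42
C: waits 42, runs 42→45
Sum = 0+15+25+34+42 = 116.
FIFO (arrival order): A B C D E.
A: waits 0, runs 0→8
B: waits 8, runs 8→23
C: waits 23, runs 23→26
D: waits 26, runs 26→35
E: waits 35, runs 35→45
Sum = 0+8+23+26+35 = 92.
EDD 99, SPT 64, LPT 116, FIFO 92 → minimum 64.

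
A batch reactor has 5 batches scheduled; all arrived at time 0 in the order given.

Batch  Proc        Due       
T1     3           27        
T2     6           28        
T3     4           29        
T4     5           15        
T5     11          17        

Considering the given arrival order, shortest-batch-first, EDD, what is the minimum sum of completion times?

FIFO (arrival order): T1 T2 T3 T4 T5.
T1: 0→3
T2: 3→9
T3: 9→13
T4: 13→18
T5: 18→29
Sum = 3+9+13+18+29 = 72.
SPT (increasing processing time): T1 T3 T4 T2 T5.
T1: 0→3
T3: 3→7
T4: 7→12
T2: 12→18
T5: 18→29
Sum = 3+7+12+18+29 = 69.
EDD (increasing due date): T4 T5 T1 T2 T3.
T4: 0→5
T5: 5→16
T1: 16→19
T2: 19→25
T3: 25→29
Sum = 5+16+19+25+29 = 94.
FIFO 72, SPT 69, EDD 94 → minimum 69.

69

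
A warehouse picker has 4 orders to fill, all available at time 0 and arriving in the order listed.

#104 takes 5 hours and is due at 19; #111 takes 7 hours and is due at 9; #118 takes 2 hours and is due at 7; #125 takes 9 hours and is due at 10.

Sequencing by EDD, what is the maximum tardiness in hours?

8

EDD (increasing due date): #118 #111 #125 #104.
#118: 0→2, due 7, tardiness 0
#111: 2→9, due 9, tardiness 0
#125: 9→18, due 10, tardiness 8
#104: 18→23, due 19, tardiness 4
Maximum = 8.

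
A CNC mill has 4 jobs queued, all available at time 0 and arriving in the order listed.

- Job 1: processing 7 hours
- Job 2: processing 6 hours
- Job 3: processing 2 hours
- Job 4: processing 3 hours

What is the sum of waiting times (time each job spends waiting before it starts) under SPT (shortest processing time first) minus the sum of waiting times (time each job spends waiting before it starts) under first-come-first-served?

SPT (increasing processing time): Job 3 Job 4 Job 2 Job 1.
Job 3: waits 0, runs 0→2
Job 4: waits 2, runs 2→5
Job 2: waits 5, runs 5→11
Job 1: waits 11, runs 11→18
Sum = 0+2+5+11 = 18.
FIFO (arrival order): Job 1 Job 2 Job 3 Job 4.
Job 1: waits 0, runs 0→7
Job 2: waits 7, runs 7→13
Job 3: waits 13, runs 13→15
Job 4: waits 15, runs 15→18
Sum = 0+7+13+15 = 35.
Difference = 18 − 35 = -17.

-17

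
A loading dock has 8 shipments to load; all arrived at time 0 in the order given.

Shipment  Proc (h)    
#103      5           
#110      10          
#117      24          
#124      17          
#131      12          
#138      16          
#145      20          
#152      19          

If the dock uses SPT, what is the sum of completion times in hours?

451

SPT (increasing processing time): #103 #110 #131 #138 #124 #152 #145 #117.
#103: 0→5
#110: 5→15
#131: 15→27
#138: 27→43
#124: 43→60
#152: 60→79
#145: 79→99
#117: 99→123
Sum = 5+15+27+43+60+79+99+123 = 451.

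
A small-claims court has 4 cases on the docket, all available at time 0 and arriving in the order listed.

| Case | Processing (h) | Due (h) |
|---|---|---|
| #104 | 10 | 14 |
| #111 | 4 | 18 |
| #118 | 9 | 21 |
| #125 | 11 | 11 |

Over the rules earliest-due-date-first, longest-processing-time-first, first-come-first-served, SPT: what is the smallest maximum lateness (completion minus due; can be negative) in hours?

13

EDD (increasing due date): #125 #104 #111 #118.
#125: 0→11, due 11, lateness 0
#104: 11→21, due 14, lateness 7
#111: 21→25, due 18, lateness 7
#118: 25→34, due 21, lateness 13
Maximum = 13.
LPT (decreasing processing time): #125 #104 #118 #111.
#125: 0→11, due 11, lateness 0
#104: 11→21, due 14, lateness 7
#118: 21→30, due 21, lateness 9
#111: 30→34, due 18, lateness 16
Maximum = 16.
FIFO (arrival order): #104 #111 #118 #125.
#104: 0→10, due 14, lateness -4
#111: 10→14, due 18, lateness -4
#118: 14→23, due 21, lateness 2
#125: 23→34, due 11, lateness 23
Maximum = 23.
SPT (increasing processing time): #111 #118 #104 #125.
#111: 0→4, due 18, lateness -14
#118: 4→13, due 21, lateness -8
#104: 13→23, due 14, lateness 9
#125: 23→34, due 11, lateness 23
Maximum = 23.
EDD 13, LPT 16, FIFO 23, SPT 23 → minimum 13.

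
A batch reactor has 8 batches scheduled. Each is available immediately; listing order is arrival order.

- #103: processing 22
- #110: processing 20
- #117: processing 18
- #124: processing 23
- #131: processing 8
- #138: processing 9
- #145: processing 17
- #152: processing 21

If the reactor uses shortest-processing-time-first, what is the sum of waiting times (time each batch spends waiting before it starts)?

SPT (increasing processing time): #131 #138 #145 #117 #110 #152 #103 #124.
#131: waits 0, runs 0→8
#138: waits 8, runs 8→17
#145: waits 17, runs 17→34
#117: waits 34, runs 34→52
#110: waits 52, runs 52→72
#152: waits 72, runs 72→93
#103: waits 93, runs 93→115
#124: waits 115, runs 115→138
Sum = 0+8+17+34+52+72+93+115 = 391.

391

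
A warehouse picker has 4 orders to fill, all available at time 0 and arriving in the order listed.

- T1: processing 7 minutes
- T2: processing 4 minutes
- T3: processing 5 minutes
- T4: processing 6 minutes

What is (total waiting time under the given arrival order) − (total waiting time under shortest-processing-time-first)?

6

FIFO (arrival order): T1 T2 T3 T4.
T1: waits 0, runs 0→7
T2: waits 7, runs 7→11
T3: waits 11, runs 11→16
T4: waits 16, runs 16→22
Sum = 0+7+11+16 = 34.
SPT (increasing processing time): T2 T3 T4 T1.
T2: waits 0, runs 0→4
T3: waits 4, runs 4→9
T4: waits 9, runs 9→15
T1: waits 15, runs 15→22
Sum = 0+4+9+15 = 28.
Difference = 34 − 28 = 6.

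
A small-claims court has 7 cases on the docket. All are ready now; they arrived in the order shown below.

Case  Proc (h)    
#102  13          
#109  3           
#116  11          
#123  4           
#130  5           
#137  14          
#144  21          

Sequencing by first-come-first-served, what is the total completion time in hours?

244

FIFO (arrival order): #102 #109 #116 #123 #130 #137 #144.
#102: 0→13
#109: 13→16
#116: 16→27
#123: 27→31
#130: 31→36
#137: 36→50
#144: 50→71
Sum = 13+16+27+31+36+50+71 = 244.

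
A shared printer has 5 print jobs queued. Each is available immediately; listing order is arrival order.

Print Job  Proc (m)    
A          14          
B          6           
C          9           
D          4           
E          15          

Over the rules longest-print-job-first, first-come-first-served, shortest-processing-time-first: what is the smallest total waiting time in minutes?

LPT (decreasing processing time): E A C B D.
E: waits 0, runs 0→15
A: waits 15, runs 15→29
C: waits 29, runs 29→38
B: waits 38, runs 38→44
D: waits 44, runs 44→48
Sum = 0+15+29+38+44 = 126.
FIFO (arrival order): A B C D E.
A: waits 0, runs 0→14
B: waits 14, runs 14→20
C: waits 20, runs 20→29
D: waits 29, runs 29→33
E: waits 33, runs 33→48
Sum = 0+14+20+29+33 = 96.
SPT (increasing processing time): D B C A E.
D: waits 0, runs 0→4
B: waits 4, runs 4→10
C: waits 10, runs 10→19
A: waits 19, runs 19→33
E: waits 33, runs 33→48
Sum = 0+4+10+19+33 = 66.
LPT 126, FIFO 96, SPT 66 → minimum 66.

66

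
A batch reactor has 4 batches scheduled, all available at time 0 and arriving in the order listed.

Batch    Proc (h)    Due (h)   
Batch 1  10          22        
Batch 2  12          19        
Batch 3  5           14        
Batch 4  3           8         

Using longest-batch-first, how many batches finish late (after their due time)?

2

LPT (decreasing processing time): Batch 2 Batch 1 Batch 3 Batch 4.
Batch 2: 0→12, due 19, tardiness 0
Batch 1: 12→22, due 22, tardiness 0
Batch 3: 22→27, due 14, tardiness 13
Batch 4: 27→30, due 8, tardiness 22
Late batches: 2.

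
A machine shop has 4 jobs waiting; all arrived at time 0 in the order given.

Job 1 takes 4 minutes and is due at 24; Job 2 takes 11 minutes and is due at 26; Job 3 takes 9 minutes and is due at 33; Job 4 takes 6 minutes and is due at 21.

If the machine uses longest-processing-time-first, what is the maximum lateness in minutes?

LPT (decreasing processing time): Job 2 Job 3 Job 4 Job 1.
Job 2: 0→11, due 26, lateness -15
Job 3: 11→20, due 33, lateness -13
Job 4: 20→26, due 21, lateness 5
Job 1: 26→30, due 24, lateness 6
Maximum = 6.

6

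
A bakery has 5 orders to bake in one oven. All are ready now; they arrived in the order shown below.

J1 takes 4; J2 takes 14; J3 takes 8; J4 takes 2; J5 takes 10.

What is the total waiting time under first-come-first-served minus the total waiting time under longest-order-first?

-30

FIFO (arrival order): J1 J2 J3 J4 J5.
J1: waits 0, runs 0→4
J2: waits 4, runs 4→18
J3: waits 18, runs 18→26
J4: waits 26, runs 26→28
J5: waits 28, runs 28→38
Sum = 0+4+18+26+28 = 76.
LPT (decreasing processing time): J2 J5 J3 J1 J4.
J2: waits 0, runs 0→14
J5: waits 14, runs 14→24
J3: waits 24, runs 24→32
J1: waits 32, runs 32→36
J4: waits 36, runs 36→38
Sum = 0+14+24+32+36 = 106.
Difference = 76 − 106 = -30.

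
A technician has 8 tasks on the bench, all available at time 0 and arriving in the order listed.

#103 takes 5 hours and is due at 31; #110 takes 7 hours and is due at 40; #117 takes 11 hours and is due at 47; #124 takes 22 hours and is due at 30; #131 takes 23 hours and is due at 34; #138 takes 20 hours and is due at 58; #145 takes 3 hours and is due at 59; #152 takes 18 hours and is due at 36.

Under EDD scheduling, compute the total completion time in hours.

EDD (increasing due date): #124 #103 #131 #152 #110 #117 #138 #145.
#124: 0→22
#103: 22→27
#131: 27→50
#152: 50→68
#110: 68→75
#117: 75→86
#138: 86→106
#145: 106→109
Sum = 22+27+50+68+75+86+106+109 = 543.

543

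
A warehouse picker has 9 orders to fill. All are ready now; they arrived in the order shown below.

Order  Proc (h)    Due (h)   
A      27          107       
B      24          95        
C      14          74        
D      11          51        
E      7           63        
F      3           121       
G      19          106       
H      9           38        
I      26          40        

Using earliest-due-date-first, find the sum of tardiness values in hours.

EDD (increasing due date): H I D E C B G A F.
H: 0→9, due 38, tardiness 0
I: 9→35, due 40, tardiness 0
D: 35→46, due 51, tardiness 0
E: 46→53, due 63, tardiness 0
C: 53→67, due 74, tardiness 0
B: 67→91, due 95, tardiness 0
G: 91→110, due 106, tardiness 4
A: 110→137, due 107, tardiness 30
F: 137→140, due 121, tardiness 19
Sum = 0+0+0+0+0+0+4+30+19 = 53.

53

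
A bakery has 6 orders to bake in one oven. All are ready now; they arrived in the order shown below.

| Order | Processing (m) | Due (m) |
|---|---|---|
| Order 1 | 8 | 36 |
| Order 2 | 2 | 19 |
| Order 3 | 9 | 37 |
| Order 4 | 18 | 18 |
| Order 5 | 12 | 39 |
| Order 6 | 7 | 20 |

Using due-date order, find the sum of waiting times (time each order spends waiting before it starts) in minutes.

EDD (increasing due date): Order 4 Order 2 Order 6 Order 1 Order 3 Order 5.
Order 4: waits 0, runs 0→18
Order 2: waits 18, runs 18→20
Order 6: waits 20, runs 20→27
Order 1: waits 27, runs 27→35
Order 3: waits 35, runs 35→44
Order 5: waits 44, runs 44→56
Sum = 0+18+20+27+35+44 = 144.

144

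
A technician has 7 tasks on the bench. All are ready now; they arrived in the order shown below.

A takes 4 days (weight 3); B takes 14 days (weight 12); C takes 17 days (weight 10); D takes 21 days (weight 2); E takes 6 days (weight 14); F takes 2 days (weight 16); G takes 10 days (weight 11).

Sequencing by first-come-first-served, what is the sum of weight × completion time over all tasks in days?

3396

FIFO (arrival order): A B C D E F G.
A: finishes 4, weight 3, w·C = 12
B: finishes 18, weight 12, w·C = 216
C: finishes 35, weight 10, w·C = 350
D: finishes 56, weight 2, w·C = 112
E: finishes 62, weight 14, w·C = 868
F: finishes 64, weight 16, w·C = 1024
G: finishes 74, weight 11, w·C = 814
Sum = 12+216+350+112+868+1024+814 = 3396.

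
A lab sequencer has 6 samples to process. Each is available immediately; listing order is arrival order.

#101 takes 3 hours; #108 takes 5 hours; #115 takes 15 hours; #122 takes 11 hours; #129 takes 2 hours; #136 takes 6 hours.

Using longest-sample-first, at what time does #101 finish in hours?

LPT (decreasing processing time): #115 #122 #136 #108 #101 #129.
#115: 0→15
#122: 15→26
#136: 26→32
#108: 32→37
#101: 37→40

40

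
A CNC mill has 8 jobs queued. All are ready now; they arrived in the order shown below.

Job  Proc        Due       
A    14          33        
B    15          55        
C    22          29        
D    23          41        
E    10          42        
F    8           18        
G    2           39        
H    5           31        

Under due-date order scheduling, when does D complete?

74

EDD (increasing due date): F C H A G D E B.
F: 0→8
C: 8→30
H: 30→35
A: 35→49
G: 49→51
D: 51→74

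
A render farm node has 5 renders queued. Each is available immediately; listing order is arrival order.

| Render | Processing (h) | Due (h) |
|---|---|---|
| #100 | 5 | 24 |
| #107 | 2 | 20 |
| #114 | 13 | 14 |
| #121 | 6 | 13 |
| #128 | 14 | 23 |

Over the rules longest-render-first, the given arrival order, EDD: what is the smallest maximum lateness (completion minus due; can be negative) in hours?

16

LPT (decreasing processing time): #128 #114 #121 #100 #107.
#128: 0→14, due 23, lateness -9
#114: 14→27, due 14, lateness 13
#121: 27→33, due 13, lateness 20
#100: 33→38, due 24, lateness 14
#107: 38→40, due 20, lateness 20
Maximum = 20.
FIFO (arrival order): #100 #107 #114 #121 #128.
#100: 0→5, due 24, lateness -19
#107: 5→7, due 20, lateness -13
#114: 7→20, due 14, lateness 6
#121: 20→26, due 13, lateness 13
#128: 26→40, due 23, lateness 17
Maximum = 17.
EDD (increasing due date): #121 #114 #107 #128 #100.
#121: 0→6, due 13, lateness -7
#114: 6→19, due 14, lateness 5
#107: 19→21, due 20, lateness 1
#128: 21→35, due 23, lateness 12
#100: 35→40, due 24, lateness 16
Maximum = 16.
LPT 20, FIFO 17, EDD 16 → minimum 16.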